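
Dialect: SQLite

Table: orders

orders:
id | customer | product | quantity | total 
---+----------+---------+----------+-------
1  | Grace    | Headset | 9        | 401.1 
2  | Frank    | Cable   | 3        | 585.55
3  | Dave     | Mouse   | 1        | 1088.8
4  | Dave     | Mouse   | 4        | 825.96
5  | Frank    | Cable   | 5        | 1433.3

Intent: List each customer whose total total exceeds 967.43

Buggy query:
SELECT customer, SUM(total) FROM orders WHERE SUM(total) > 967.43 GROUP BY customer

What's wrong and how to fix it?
Bug: Aggregate functions cannot appear in a WHERE clause

Fix: Move the aggregate condition to a HAVING clause

Corrected query:
SELECT customer, SUM(total) FROM orders GROUP BY customer HAVING SUM(total) > 967.43

Result:
customer | SUM(total)
---------+-----------
Dave     | 1914.76   
Frank    | 2018.85   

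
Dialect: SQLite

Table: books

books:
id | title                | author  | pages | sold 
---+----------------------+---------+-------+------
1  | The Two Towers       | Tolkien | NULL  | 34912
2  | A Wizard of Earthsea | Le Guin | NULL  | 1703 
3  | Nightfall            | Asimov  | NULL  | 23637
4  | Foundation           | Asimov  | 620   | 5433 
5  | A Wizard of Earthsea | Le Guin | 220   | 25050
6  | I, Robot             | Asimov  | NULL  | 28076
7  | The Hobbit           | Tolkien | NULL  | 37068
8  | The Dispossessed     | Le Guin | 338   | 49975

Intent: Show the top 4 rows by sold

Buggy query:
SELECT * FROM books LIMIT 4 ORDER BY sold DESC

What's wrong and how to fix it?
Bug: ORDER BY cannot follow LIMIT; LIMIT is the final clause

Fix: Sort with ORDER BY, then apply LIMIT

Corrected query:
SELECT * FROM books ORDER BY sold DESC LIMIT 4

Result:
id | title            | author  | pages | sold 
---+------------------+---------+-------+------
8  | The Dispossessed | Le Guin | 338   | 49975
7  | The Hobbit       | Tolkien | NULL  | 37068
1  | The Two Towers   | Tolkien | NULL  | 34912
6  | I, Robot         | Asimov  | NULL  | 28076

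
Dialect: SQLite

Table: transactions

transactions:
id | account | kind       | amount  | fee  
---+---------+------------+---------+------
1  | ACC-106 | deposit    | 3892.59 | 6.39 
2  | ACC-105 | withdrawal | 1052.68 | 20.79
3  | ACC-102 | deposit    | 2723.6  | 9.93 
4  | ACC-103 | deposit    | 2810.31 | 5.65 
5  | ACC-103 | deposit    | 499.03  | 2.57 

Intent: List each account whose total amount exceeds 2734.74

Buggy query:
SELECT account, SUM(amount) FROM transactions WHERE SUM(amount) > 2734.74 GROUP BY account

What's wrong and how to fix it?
Bug: SUM(amount) is an aggregate, but WHERE filters rows before aggregation

Fix: Move the aggregate condition to a HAVING clause

Corrected query:
SELECT account, SUM(amount) FROM transactions GROUP BY account HAVING SUM(amount) > 2734.74

Result:
account | SUM(amount)
--------+------------
ACC-103 | 3309.34    
ACC-106 | 3892.59    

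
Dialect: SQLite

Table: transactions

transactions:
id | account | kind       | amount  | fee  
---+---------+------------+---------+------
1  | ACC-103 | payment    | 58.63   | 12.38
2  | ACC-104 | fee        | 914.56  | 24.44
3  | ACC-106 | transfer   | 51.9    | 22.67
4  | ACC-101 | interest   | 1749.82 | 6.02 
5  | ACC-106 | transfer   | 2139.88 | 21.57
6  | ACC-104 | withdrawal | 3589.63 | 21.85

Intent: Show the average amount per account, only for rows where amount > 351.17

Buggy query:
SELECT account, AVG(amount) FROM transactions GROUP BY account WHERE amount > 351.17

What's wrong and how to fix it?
Bug: Row-level WHERE must come before GROUP BY in the clause order

Fix: Place WHERE between FROM and GROUP BY

Corrected query:
SELECT account, AVG(amount) FROM transactions WHERE amount > 351.17 GROUP BY account

Result:
account | AVG(amount)
--------+------------
ACC-101 | 1749.82    
ACC-104 | 2252.095   
ACC-106 | 2139.88    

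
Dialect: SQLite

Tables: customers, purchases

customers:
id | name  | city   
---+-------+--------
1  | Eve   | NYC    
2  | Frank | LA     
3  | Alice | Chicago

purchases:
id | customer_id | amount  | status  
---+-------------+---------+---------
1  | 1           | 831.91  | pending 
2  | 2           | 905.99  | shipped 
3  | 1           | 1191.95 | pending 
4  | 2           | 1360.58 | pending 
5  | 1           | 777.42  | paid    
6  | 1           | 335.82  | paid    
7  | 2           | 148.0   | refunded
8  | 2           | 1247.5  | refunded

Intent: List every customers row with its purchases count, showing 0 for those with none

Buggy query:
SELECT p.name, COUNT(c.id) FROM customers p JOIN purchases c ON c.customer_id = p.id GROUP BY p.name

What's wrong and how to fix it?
Bug: INNER JOIN drops customers rows that have no matching purchases rows

Fix: Use LEFT JOIN so parents without children still appear (COUNT(c.id) gives 0)

Corrected query:
SELECT p.name, COUNT(c.id) FROM customers p LEFT JOIN purchases c ON c.customer_id = p.id GROUP BY p.name

Result:
name  | COUNT(c.id)
------+------------
Alice | 0          
Eve   | 4          
Frank | 4          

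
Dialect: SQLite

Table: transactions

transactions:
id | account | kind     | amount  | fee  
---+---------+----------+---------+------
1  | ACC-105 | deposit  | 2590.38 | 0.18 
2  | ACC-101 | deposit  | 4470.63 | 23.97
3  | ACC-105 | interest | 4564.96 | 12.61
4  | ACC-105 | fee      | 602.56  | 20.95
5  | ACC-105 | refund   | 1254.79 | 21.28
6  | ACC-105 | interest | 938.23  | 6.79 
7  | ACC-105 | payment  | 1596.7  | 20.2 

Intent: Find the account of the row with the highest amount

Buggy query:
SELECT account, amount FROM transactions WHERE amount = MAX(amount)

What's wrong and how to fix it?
Bug: MAX(amount) is an aggregate and cannot be used directly in WHERE

Fix: Wrap MAX in a scalar subquery so WHERE compares against a single value

Corrected query:
SELECT account, amount FROM transactions WHERE amount = (SELECT MAX(amount) FROM transactions)

Result:
account | amount 
--------+--------
ACC-105 | 4564.96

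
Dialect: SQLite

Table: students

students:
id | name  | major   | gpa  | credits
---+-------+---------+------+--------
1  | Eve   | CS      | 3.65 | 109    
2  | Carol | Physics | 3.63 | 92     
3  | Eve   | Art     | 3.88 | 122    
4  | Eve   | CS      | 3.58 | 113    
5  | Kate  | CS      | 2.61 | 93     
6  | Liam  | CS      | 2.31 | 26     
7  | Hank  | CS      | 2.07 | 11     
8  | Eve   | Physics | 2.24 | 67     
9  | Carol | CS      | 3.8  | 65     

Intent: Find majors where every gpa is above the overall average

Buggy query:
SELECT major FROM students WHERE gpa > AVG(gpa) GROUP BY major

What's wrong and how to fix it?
Bug: AVG() is an aggregate; it can't sit directly in WHERE

Fix: Compute the overall average in a scalar subquery and compare each group's MIN against it in HAVING

Corrected query:
SELECT major FROM students GROUP BY major HAVING MIN(gpa) > (SELECT AVG(gpa) FROM students)

Result:
major
-----
Art  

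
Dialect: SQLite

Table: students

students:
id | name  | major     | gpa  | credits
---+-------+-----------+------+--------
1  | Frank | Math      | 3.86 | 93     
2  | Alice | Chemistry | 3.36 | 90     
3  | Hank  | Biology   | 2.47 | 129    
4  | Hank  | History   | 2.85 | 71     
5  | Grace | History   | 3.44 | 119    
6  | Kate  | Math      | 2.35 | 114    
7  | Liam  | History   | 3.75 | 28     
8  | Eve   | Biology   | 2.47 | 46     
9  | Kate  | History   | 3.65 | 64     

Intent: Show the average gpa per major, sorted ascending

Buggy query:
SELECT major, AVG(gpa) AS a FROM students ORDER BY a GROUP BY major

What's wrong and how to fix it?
Bug: GROUP BY must precede ORDER BY

Fix: Reorder: SELECT … FROM … GROUP BY … ORDER BY …

Corrected query:
SELECT major, AVG(gpa) AS a FROM students GROUP BY major ORDER BY a

Result:
major     | a     
----------+-------
Biology   | 2.47  
Math      | 3.105 
Chemistry | 3.36  
History   | 3.4225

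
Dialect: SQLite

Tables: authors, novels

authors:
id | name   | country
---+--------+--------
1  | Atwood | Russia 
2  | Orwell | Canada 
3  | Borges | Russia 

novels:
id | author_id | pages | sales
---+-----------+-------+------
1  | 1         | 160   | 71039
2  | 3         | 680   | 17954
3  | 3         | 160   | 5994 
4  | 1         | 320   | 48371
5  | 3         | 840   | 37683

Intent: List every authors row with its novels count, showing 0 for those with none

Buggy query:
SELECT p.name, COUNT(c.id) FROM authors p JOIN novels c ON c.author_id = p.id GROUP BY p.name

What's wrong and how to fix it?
Bug: INNER JOIN drops authors rows that have no matching novels rows

Fix: Use LEFT JOIN so parents without children still appear (COUNT(c.id) gives 0)

Corrected query:
SELECT p.name, COUNT(c.id) FROM authors p LEFT JOIN novels c ON c.author_id = p.id GROUP BY p.name

Result:
name   | COUNT(c.id)
-------+------------
Atwood | 2          
Borges | 3          
Orwell | 0          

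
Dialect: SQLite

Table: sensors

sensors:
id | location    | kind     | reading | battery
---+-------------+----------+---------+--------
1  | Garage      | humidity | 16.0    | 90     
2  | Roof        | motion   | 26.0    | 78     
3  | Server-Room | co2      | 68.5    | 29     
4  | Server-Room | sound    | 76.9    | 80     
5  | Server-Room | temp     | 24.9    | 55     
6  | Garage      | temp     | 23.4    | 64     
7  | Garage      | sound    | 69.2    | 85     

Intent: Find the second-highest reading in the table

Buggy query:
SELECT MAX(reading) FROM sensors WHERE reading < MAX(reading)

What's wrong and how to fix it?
Bug: MAX(reading) on the right of the comparison is an aggregate-in-WHERE error

Fix: Compute the overall MAX in a subquery, then take MAX of rows below it

Corrected query:
SELECT MAX(reading) FROM sensors WHERE reading < (SELECT MAX(reading) FROM sensors)

Result:
MAX(reading)
------------
69.2        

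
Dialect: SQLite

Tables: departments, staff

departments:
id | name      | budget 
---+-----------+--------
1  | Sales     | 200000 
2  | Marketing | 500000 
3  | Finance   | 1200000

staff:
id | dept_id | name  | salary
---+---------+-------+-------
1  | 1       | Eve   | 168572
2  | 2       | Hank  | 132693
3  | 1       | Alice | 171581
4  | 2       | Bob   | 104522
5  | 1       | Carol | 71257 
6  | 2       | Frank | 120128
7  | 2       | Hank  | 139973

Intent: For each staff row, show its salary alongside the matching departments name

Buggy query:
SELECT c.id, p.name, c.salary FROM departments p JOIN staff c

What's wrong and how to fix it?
Bug: Missing join condition: each staff row is matched to all departments rows instead of just its own

Fix: Add ON c.dept_id = p.id to the JOIN

Corrected query:
SELECT c.id, p.name, c.salary FROM departments p JOIN staff c ON c.dept_id = p.id

Result:
id | name      | salary
---+-----------+-------
1  | Sales     | 168572
2  | Marketing | 132693
3  | Sales     | 171581
4  | Marketing | 104522
5  | Sales     | 71257 
6  | Marketing | 120128
7  | Marketing | 139973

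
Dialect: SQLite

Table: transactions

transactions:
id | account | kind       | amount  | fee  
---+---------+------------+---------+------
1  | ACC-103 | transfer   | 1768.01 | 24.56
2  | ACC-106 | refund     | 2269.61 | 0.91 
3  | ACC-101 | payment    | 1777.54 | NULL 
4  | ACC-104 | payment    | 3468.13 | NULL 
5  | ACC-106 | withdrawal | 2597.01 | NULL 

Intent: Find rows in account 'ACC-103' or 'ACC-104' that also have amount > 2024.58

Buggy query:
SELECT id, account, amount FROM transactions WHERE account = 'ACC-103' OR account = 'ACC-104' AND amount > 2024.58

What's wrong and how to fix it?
Bug: AND binds tighter than OR, so this parses as account = 'ACC-103' OR (account = 'ACC-104' AND amount > 2024.58)

Fix: Add parentheses around the OR so the AND applies to both alternatives

Corrected query:
SELECT id, account, amount FROM transactions WHERE (account = 'ACC-103' OR account = 'ACC-104') AND amount > 2024.58

Result:
id | account | amount 
---+---------+--------
4  | ACC-104 | 3468.13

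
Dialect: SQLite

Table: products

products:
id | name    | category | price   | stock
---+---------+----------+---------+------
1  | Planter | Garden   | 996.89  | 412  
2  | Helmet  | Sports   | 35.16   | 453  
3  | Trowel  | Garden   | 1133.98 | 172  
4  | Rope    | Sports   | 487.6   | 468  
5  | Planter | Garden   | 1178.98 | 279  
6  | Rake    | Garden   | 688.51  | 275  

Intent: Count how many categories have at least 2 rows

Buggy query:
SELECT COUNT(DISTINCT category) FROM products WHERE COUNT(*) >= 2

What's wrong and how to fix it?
Bug: WHERE filters individual rows, not groups, so a group-level COUNT is invalid there

Fix: Group first with HAVING COUNT(*) >= 2, then COUNT the resulting groups

Corrected query:
SELECT COUNT(*) FROM (SELECT category FROM products GROUP BY category HAVING COUNT(*) >= 2)

Result:
COUNT(*)
--------
2       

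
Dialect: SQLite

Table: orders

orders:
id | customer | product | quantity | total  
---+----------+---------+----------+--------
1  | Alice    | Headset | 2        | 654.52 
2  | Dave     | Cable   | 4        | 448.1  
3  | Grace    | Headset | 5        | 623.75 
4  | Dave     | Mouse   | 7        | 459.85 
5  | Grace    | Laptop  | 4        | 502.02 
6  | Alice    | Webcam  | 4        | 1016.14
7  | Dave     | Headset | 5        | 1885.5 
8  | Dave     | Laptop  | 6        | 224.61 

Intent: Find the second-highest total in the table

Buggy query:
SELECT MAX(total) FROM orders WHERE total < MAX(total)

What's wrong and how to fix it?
Bug: MAX(total) on the right of the comparison is an aggregate-in-WHERE error

Fix: Compute the overall MAX in a subquery, then take MAX of rows below it

Corrected query:
SELECT MAX(total) FROM orders WHERE total < (SELECT MAX(total) FROM orders)

Result:
MAX(total)
----------
1016.14   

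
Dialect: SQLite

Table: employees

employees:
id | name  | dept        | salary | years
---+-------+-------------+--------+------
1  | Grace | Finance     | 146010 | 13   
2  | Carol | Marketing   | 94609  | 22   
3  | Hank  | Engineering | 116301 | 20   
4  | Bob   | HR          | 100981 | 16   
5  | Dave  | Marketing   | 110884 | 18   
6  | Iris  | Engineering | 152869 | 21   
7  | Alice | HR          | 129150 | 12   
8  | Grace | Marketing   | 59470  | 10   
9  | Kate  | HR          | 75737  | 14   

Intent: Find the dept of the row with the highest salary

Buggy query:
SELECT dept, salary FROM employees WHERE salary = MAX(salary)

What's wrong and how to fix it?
Bug: MAX(salary) is an aggregate and cannot be used directly in WHERE

Fix: Use a subquery: WHERE salary = (SELECT MAX(salary) FROM employees)

Corrected query:
SELECT dept, salary FROM employees WHERE salary = (SELECT MAX(salary) FROM employees)

Result:
dept        | salary
------------+-------
Engineering | 152869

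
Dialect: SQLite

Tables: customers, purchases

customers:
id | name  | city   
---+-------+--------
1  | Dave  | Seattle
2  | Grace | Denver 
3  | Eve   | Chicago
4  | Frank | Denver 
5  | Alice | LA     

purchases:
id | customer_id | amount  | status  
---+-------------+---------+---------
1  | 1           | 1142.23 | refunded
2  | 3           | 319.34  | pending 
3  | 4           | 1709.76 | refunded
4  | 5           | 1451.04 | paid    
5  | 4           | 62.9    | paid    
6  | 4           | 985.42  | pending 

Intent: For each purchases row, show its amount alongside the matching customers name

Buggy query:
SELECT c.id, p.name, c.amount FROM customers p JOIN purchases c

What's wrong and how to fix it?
Bug: Missing join condition: each purchases row is matched to all customers rows instead of just its own

Fix: Specify the join condition linking the foreign key to the parent id

Corrected query:
SELECT c.id, p.name, c.amount FROM customers p JOIN purchases c ON c.customer_id = p.id

Result:
id | name  | amount 
---+-------+--------
1  | Dave  | 1142.23
2  | Eve   | 319.34 
3  | Frank | 1709.76
4  | Alice | 1451.04
5  | Frank | 62.9   
6  | Frank | 985.42 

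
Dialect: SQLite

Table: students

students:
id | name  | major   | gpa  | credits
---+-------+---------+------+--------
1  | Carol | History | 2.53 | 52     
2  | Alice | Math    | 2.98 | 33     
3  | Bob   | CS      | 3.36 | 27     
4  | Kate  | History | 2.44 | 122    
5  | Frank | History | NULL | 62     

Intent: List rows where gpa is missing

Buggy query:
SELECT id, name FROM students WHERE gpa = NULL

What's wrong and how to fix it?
Bug: '= NULL' is always unknown in SQL three-valued logic, so no rows match

Fix: Replace '= NULL' with 'IS NULL'

Corrected query:
SELECT id, name FROM students WHERE gpa IS NULL

Result:
id | name 
---+------
5  | Frank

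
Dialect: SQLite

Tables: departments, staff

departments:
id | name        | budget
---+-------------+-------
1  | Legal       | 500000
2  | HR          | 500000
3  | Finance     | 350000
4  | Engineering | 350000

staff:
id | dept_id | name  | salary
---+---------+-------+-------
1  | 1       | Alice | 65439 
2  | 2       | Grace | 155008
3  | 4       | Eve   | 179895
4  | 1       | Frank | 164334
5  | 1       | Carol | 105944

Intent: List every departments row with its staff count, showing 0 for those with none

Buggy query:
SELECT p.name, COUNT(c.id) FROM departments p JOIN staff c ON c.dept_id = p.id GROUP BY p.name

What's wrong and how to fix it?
Bug: An inner join excludes parents with zero children

Fix: Switch to LEFT JOIN to retain unmatched parent rows

Corrected query:
SELECT p.name, COUNT(c.id) FROM departments p LEFT JOIN staff c ON c.dept_id = p.id GROUP BY p.name

Result:
name        | COUNT(c.id)
------------+------------
Engineering | 1          
Finance     | 0          
HR          | 1          
Legal       | 3          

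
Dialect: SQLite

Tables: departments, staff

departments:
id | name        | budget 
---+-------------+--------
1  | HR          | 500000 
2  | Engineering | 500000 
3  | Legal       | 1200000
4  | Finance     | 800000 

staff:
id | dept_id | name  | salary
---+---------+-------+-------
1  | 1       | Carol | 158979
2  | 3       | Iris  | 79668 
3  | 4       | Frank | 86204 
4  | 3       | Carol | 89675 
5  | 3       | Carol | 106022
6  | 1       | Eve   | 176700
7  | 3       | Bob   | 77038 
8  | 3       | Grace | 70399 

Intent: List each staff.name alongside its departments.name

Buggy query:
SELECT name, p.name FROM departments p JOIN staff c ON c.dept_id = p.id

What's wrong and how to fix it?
Bug: 'name' exists in both joined tables, so the database can't tell which one is meant

Fix: Prefix ambiguous columns with the table alias

Corrected query:
SELECT c.name, p.name FROM departments p JOIN staff c ON c.dept_id = p.id

Result:
name  | name   
------+--------
Carol | HR     
Iris  | Legal  
Frank | Finance
Carol | Legal  
Carol | Legal  
Eve   | HR     
Bob   | Legal  
Grace | Legal  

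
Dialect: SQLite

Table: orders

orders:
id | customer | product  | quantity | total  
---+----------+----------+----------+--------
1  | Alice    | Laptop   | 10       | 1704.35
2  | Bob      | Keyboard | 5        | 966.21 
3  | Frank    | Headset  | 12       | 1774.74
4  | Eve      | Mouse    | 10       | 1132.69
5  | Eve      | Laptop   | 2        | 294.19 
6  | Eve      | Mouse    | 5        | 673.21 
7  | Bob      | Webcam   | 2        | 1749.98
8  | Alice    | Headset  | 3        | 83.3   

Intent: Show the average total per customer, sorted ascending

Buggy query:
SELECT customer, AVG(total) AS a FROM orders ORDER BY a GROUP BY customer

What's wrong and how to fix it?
Bug: GROUP BY must precede ORDER BY

Fix: Move ORDER BY to the end, after GROUP BY

Corrected query:
SELECT customer, AVG(total) AS a FROM orders GROUP BY customer ORDER BY a

Result:
customer | a       
---------+---------
Eve      | 700.03  
Alice    | 893.825 
Bob      | 1358.095
Frank    | 1774.74 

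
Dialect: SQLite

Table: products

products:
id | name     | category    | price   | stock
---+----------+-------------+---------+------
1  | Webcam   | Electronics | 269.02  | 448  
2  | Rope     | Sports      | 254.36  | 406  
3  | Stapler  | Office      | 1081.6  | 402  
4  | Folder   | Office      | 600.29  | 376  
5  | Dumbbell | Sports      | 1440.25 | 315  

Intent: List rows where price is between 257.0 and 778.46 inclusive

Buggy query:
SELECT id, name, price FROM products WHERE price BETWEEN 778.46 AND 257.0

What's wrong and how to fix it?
Bug: The bounds are reversed; BETWEEN a AND b requires a <= b to match anything

Fix: Write BETWEEN 257.0 AND 778.46

Corrected query:
SELECT id, name, price FROM products WHERE price BETWEEN 257.0 AND 778.46

Result:
id | name   | price 
---+--------+-------
1  | Webcam | 269.02
4  | Folder | 600.29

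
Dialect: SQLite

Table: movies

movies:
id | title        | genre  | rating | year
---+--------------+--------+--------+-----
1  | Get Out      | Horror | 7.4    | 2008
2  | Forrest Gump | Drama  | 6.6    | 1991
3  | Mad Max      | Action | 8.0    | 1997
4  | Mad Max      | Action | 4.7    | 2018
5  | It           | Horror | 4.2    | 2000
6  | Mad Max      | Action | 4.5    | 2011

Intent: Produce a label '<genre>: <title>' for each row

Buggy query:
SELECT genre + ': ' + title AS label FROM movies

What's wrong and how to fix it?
Bug: '+' is numeric addition; on text columns SQLite converts them to 0 instead of concatenating

Fix: Use the || operator for string concatenation

Corrected query:
SELECT genre || ': ' || title AS label FROM movies

Result:
label              
-------------------
Horror: Get Out    
Drama: Forrest Gump
Action: Mad Max    
Action: Mad Max    
Horror: It         
Action: Mad Max    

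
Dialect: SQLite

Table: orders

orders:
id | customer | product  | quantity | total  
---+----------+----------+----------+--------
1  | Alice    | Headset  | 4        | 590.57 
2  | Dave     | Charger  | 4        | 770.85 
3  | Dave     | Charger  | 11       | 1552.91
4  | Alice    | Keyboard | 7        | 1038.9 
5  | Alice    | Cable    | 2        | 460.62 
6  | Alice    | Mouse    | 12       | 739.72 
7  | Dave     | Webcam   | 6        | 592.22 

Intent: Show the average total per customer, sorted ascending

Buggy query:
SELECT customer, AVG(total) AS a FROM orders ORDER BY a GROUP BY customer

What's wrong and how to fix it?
Bug: ORDER BY appears before GROUP BY; SQL clause order requires GROUP BY first

Fix: Reorder: SELECT … FROM … GROUP BY … ORDER BY …

Corrected query:
SELECT customer, AVG(total) AS a FROM orders GROUP BY customer ORDER BY a

Result:
customer | a         
---------+-----------
Alice    | 707.4525  
Dave     | 971.993333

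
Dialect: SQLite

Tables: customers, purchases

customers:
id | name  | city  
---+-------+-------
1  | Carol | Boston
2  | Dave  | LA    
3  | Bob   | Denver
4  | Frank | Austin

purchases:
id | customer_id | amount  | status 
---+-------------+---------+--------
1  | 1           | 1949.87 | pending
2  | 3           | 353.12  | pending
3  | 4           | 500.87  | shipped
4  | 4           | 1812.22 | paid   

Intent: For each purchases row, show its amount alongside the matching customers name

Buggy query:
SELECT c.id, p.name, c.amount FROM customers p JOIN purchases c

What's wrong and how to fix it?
Bug: JOIN with no ON clause produces a cartesian product; every purchases row pairs with every customers row

Fix: Specify the join condition linking the foreign key to the parent id

Corrected query:
SELECT c.id, p.name, c.amount FROM customers p JOIN purchases c ON c.customer_id = p.id

Result:
id | name  | amount 
---+-------+--------
1  | Carol | 1949.87
2  | Bob   | 353.12 
3  | Frank | 500.87 
4  | Frank | 1812.22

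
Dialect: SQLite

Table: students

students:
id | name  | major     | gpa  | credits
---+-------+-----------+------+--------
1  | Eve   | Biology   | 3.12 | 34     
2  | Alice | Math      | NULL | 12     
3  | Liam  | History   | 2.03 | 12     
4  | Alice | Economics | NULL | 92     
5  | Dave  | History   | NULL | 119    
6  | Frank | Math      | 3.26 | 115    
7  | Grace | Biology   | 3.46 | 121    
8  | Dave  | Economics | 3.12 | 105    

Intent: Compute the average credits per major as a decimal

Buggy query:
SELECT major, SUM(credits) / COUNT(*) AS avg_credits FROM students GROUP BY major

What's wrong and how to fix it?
Bug: SUM(credits) and COUNT(*) are both integers; the division truncates the fractional part

Fix: Multiply by 1.0 (or CAST to REAL) to force floating-point division

Corrected query:
SELECT major, SUM(credits) * 1.0 / COUNT(*) AS avg_credits FROM students GROUP BY major

Result:
major     | avg_credits
----------+------------
Biology   | 77.5       
Economics | 98.5       
History   | 65.5       
Math      | 63.5       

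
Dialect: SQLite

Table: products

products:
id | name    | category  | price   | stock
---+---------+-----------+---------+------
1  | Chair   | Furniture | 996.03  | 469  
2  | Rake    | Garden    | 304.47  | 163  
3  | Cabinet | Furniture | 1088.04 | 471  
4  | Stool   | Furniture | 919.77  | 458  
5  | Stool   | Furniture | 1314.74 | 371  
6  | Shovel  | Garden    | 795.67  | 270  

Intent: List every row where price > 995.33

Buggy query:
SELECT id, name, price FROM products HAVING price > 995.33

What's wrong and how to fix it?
Bug: HAVING filters the output of aggregation, but this query has no GROUP BY and no aggregate functions, so SQLite rejects it (HAVING clause on a non-aggregate query); the condition here is per row

Fix: Use WHERE for row-level filtering

Corrected query:
SELECT id, name, price FROM products WHERE price > 995.33

Result:
id | name    | price  
---+---------+--------
1  | Chair   | 996.03 
3  | Cabinet | 1088.04
5  | Stool   | 1314.74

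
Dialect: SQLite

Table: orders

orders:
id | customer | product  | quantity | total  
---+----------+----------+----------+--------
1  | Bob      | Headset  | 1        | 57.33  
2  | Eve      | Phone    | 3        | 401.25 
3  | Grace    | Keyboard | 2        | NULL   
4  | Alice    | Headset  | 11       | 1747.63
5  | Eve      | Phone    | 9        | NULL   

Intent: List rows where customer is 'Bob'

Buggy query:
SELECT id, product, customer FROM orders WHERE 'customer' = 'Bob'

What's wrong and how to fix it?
Bug: 'customer' in single quotes is a string literal, not the column; the comparison is literal-vs-literal and never true

Fix: Reference the column as customer without single quotes

Corrected query:
SELECT id, product, customer FROM orders WHERE customer = 'Bob'

Result:
id | product | customer
---+---------+---------
1  | Headset | Bob     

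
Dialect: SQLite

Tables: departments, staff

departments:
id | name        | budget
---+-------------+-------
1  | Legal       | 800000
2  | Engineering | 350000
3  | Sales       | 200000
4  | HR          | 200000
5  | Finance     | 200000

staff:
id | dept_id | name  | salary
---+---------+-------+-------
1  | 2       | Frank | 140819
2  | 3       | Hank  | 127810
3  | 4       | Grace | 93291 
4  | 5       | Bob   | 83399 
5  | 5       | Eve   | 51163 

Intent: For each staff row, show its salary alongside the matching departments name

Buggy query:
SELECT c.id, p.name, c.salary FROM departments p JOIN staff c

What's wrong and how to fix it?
Bug: JOIN with no ON clause produces a cartesian product; every staff row pairs with every departments row

Fix: Specify the join condition linking the foreign key to the parent id

Corrected query:
SELECT c.id, p.name, c.salary FROM departments p JOIN staff c ON c.dept_id = p.id

Result:
id | name        | salary
---+-------------+-------
1  | Engineering | 140819
2  | Sales       | 127810
3  | HR          | 93291 
4  | Finance     | 83399 
5  | Finance     | 51163 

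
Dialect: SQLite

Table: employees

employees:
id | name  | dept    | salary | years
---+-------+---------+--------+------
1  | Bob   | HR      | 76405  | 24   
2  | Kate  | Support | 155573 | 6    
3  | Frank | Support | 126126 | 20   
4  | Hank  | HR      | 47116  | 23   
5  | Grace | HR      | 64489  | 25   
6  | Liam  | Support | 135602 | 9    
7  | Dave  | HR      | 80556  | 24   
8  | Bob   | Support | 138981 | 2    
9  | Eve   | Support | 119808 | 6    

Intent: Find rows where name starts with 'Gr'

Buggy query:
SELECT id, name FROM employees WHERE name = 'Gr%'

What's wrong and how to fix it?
Bug: '=' compares the literal string including the % character; pattern matching needs LIKE

Fix: Use LIKE for wildcard pattern matching

Corrected query:
SELECT id, name FROM employees WHERE name LIKE 'Gr%'

Result:
id | name 
---+------
5  | Grace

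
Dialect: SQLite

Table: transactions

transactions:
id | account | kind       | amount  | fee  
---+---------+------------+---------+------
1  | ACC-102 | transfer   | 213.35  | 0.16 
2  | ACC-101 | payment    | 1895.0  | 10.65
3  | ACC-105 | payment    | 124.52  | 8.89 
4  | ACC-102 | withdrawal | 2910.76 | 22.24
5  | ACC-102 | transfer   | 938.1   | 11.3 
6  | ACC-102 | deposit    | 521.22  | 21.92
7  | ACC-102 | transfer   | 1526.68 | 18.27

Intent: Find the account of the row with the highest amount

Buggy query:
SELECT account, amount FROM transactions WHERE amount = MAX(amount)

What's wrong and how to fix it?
Bug: MAX(amount) is an aggregate and cannot be used directly in WHERE

Fix: Wrap MAX in a scalar subquery so WHERE compares against a single value

Corrected query:
SELECT account, amount FROM transactions WHERE amount = (SELECT MAX(amount) FROM transactions)

Result:
account | amount 
--------+--------
ACC-102 | 2910.76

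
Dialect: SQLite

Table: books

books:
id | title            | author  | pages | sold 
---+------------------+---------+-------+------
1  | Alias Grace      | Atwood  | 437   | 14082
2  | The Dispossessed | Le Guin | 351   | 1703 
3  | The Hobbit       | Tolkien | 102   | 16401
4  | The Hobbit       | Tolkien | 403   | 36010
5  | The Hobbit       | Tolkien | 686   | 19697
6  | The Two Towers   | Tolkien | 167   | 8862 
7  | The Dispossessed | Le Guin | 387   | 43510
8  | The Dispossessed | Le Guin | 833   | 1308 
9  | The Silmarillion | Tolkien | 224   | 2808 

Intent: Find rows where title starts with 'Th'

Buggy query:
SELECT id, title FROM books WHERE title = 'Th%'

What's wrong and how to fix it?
Bug: Wildcards only work with LIKE; '=' treats '%' as a literal character

Fix: Use LIKE for wildcard pattern matching

Corrected query:
SELECT id, title FROM books WHERE title LIKE 'Th%'

Result:
id | title           
---+-----------------
2  | The Dispossessed
3  | The Hobbit      
4  | The Hobbit      
5  | The Hobbit      
6  | The Two Towers  
7  | The Dispossessed
8  | The Dispossessed
9  | The Silmarillion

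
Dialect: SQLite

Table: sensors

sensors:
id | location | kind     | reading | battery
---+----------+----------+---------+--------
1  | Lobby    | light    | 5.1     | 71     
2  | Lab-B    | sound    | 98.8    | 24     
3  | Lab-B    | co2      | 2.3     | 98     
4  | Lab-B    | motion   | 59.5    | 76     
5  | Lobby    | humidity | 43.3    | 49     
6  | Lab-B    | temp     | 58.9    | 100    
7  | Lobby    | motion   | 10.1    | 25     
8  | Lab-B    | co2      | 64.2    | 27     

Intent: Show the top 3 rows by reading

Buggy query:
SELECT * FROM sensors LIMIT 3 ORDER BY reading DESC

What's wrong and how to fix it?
Bug: LIMIT must come after ORDER BY

Fix: Swap the clauses: ORDER BY first, then LIMIT

Corrected query:
SELECT * FROM sensors ORDER BY reading DESC LIMIT 3

Result:
id | location | kind   | reading | battery
---+----------+--------+---------+--------
2  | Lab-B    | sound  | 98.8    | 24     
8  | Lab-B    | co2    | 64.2    | 27     
4  | Lab-B    | motion | 59.5    | 76     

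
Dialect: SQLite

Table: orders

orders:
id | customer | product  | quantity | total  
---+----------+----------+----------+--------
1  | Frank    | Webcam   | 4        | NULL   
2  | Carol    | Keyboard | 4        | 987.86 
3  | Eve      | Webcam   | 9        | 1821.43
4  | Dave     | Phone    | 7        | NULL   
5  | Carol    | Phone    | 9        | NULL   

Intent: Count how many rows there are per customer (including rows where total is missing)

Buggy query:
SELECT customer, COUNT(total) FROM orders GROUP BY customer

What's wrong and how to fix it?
Bug: COUNT(total) skips NULLs, so groups with missing total are undercounted

Fix: Replace COUNT(total) with COUNT(*)

Corrected query:
SELECT customer, COUNT(*) FROM orders GROUP BY customer

Result:
customer | COUNT(*)
---------+---------
Carol    | 2       
Dave     | 1       
Eve      | 1       
Frank    | 1       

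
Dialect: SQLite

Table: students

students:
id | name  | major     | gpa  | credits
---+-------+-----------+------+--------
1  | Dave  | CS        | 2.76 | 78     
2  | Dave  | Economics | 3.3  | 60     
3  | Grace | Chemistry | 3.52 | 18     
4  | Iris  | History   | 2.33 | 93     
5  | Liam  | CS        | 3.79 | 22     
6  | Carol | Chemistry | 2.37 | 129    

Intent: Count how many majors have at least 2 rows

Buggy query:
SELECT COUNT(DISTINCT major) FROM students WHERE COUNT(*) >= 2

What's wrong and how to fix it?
Bug: COUNT(*) cannot appear in WHERE; the per-group count doesn't exist yet

Fix: Group first with HAVING COUNT(*) >= 2, then COUNT the resulting groups

Corrected query:
SELECT COUNT(*) FROM (SELECT major FROM students GROUP BY major HAVING COUNT(*) >= 2)

Result:
COUNT(*)
--------
2       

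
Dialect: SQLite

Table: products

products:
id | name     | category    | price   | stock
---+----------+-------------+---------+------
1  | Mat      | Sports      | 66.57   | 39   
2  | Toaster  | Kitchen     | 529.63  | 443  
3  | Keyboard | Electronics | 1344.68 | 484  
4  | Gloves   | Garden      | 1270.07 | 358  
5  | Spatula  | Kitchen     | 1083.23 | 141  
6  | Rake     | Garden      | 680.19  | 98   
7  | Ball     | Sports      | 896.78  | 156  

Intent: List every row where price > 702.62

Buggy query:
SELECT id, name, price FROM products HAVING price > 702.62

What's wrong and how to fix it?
Bug: This is a non-aggregate query (no GROUP BY, no aggregates), so in SQLite the HAVING clause is invalid here; a row-level condition belongs in WHERE

Fix: Replace HAVING with WHERE since the condition applies to individual rows

Corrected query:
SELECT id, name, price FROM products WHERE price > 702.62

Result:
id | name     | price  
---+----------+--------
3  | Keyboard | 1344.68
4  | Gloves   | 1270.07
5  | Spatula  | 1083.23
7  | Ball     | 896.78 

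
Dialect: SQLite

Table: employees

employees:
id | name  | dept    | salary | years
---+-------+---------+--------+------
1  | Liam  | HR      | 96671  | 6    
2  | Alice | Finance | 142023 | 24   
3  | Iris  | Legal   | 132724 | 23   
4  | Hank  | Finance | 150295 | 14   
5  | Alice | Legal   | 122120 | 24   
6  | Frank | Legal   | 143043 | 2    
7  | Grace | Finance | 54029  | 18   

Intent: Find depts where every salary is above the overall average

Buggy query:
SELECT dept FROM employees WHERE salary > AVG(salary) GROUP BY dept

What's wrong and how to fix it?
Bug: WHERE evaluates per row before aggregation, so AVG() is unavailable

Fix: Use a subquery for AVG and a HAVING MIN(...) filter so the condition holds for every row in the group

Corrected query:
SELECT dept FROM employees GROUP BY dept HAVING MIN(salary) > (SELECT AVG(salary) FROM employees)

Result:
dept 
-----
Legal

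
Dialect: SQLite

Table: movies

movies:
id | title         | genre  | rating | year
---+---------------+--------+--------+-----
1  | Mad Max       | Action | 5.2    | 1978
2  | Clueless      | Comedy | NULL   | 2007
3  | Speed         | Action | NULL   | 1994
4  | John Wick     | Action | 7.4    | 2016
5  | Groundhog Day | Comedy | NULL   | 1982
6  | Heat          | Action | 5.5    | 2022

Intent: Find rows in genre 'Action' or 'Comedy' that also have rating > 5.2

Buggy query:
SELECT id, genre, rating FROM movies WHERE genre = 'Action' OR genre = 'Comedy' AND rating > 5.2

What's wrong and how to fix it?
Bug: Without parentheses, AND is evaluated before OR, so the rating filter only applies to the 'Comedy' branch

Fix: Add parentheses around the OR so the AND applies to both alternatives

Corrected query:
SELECT id, genre, rating FROM movies WHERE (genre = 'Action' OR genre = 'Comedy') AND rating > 5.2

Result:
id | genre  | rating
---+--------+-------
4  | Action | 7.4   
6  | Action | 5.5   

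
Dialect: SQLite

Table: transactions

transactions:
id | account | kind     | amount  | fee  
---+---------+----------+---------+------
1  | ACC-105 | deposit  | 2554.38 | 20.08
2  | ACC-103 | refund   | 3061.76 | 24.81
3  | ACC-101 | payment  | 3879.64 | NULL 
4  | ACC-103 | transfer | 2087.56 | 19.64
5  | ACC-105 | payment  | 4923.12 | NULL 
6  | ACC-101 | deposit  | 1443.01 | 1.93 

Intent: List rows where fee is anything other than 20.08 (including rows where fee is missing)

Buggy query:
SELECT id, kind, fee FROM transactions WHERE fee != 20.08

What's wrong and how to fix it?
Bug: 'fee != 20.08' is unknown when fee is NULL, so NULL rows are silently excluded

Fix: Add an explicit OR fee IS NULL to include the missing-value rows

Corrected query:
SELECT id, kind, fee FROM transactions WHERE fee != 20.08 OR fee IS NULL

Result:
id | kind     | fee  
---+----------+------
2  | refund   | 24.81
3  | payment  | NULL 
4  | transfer | 19.64
5  | payment  | NULL 
6  | deposit  | 1.93 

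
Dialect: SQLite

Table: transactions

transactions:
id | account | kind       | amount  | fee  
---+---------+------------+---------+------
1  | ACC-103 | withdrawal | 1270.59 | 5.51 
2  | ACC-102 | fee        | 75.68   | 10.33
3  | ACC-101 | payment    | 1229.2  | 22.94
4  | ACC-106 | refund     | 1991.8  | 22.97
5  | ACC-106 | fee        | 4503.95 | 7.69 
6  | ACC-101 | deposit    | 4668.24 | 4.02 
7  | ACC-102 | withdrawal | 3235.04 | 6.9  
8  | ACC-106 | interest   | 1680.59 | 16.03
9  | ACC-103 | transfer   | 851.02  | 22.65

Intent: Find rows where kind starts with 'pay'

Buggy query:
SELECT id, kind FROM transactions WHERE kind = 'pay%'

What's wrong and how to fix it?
Bug: '=' compares the literal string including the % character; pattern matching needs LIKE

Fix: Replace '=' with LIKE so 'pay%' is treated as a pattern

Corrected query:
SELECT id, kind FROM transactions WHERE kind LIKE 'pay%'

Result:
id | kind   
---+--------
3  | payment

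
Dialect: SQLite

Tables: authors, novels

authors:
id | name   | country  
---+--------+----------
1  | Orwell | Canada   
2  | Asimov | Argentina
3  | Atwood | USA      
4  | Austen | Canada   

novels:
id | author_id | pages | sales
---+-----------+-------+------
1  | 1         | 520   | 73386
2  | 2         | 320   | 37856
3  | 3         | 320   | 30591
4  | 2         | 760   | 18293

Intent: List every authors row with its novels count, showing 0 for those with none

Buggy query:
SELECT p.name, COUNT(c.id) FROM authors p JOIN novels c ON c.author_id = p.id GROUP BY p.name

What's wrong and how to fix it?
Bug: An inner join excludes parents with zero children

Fix: Switch to LEFT JOIN to retain unmatched parent rows

Corrected query:
SELECT p.name, COUNT(c.id) FROM authors p LEFT JOIN novels c ON c.author_id = p.id GROUP BY p.name

Result:
name   | COUNT(c.id)
-------+------------
Asimov | 2          
Atwood | 1          
Austen | 0          
Orwell | 1          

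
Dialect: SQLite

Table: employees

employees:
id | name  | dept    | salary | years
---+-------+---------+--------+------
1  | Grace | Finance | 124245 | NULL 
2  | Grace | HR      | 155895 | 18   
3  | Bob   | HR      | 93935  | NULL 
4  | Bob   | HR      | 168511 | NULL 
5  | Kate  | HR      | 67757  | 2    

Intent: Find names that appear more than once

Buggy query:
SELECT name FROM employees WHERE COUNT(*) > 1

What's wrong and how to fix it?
Bug: WHERE can't reference COUNT(*); aggregates are computed after WHERE

Fix: GROUP BY name, then filter groups with HAVING COUNT(*) > 1

Corrected query:
SELECT name FROM employees GROUP BY name HAVING COUNT(*) > 1

Result:
name 
-----
Bob  
Grace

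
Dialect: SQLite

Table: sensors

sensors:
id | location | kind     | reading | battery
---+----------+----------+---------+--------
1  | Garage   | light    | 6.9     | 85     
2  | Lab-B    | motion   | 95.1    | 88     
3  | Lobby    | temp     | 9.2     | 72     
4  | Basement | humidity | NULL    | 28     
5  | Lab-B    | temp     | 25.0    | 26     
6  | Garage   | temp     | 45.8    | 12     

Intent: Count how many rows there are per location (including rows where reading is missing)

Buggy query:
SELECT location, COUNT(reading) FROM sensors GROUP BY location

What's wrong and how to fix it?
Bug: COUNT(column) counts non-NULL values only; rows with NULL reading aren't counted

Fix: Replace COUNT(reading) with COUNT(*)

Corrected query:
SELECT location, COUNT(*) FROM sensors GROUP BY location

Result:
location | COUNT(*)
---------+---------
Basement | 1       
Garage   | 2       
Lab-B    | 2       
Lobby    | 1       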